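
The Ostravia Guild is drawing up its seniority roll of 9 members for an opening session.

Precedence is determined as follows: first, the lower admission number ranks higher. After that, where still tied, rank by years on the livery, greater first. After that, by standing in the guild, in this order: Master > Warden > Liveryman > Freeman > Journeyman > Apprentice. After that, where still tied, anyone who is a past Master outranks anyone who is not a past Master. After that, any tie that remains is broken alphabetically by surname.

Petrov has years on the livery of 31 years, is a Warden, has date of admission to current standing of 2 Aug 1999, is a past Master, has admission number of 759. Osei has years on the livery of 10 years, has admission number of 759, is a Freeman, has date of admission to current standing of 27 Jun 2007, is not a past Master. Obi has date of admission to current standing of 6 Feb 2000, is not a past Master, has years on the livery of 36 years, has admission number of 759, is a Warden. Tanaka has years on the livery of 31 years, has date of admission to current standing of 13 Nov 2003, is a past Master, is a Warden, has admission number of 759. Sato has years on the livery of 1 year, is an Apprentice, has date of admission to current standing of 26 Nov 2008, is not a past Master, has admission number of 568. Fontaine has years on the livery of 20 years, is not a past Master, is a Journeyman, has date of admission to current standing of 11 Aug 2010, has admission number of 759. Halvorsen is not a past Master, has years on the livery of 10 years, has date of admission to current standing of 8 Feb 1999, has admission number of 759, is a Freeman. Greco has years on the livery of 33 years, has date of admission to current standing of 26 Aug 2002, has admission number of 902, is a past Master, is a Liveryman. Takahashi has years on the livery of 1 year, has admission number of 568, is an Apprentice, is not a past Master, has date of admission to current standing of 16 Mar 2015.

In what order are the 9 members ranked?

By admission number (lower first): Sato and Takahashi (both 568); then Obi, Petrov, Tanaka, Fontaine, Halvorsen and Osei (each 759); then Greco (902).
Sato and Takahashi both have years on the livery 1 year, so the next rule applies.
Sato and Takahashi are each Apprentice, so the next rule applies.
Sato and Takahashi are each not a past Master, so the next rule applies.
Among Sato and Takahashi, alphabetically by surname: Sato before Takahashi.
Among Obi, Petrov, Tanaka, Fontaine, Halvorsen and Osei, by years on the livery (higher first): Obi (36 years) before Petrov and Tanaka (31 years) before Fontaine (20 years) before Halvorsen and Osei (10 years).
Petrov and Tanaka are each Warden, so the next rule applies.
Petrov and Tanaka are each a past Master, so the next rule applies.
Among Petrov and Tanaka, alphabetically by surname: Petrov before Tanaka.
Halvorsen and Osei are each Freeman, so the next rule applies.
Halvorsen and Osei are each not a past Master, so the next rule applies.
Among Halvorsen and Osei, alphabetically by surname: Halvorsen before Osei.
Full order: Sato, Takahashi, Obi, Petrov, Tanaka, Fontaine, Halvorsen, Osei, Greco.

Sato, Takahashi, Obi, Petrov, Tanaka, Fontaine, Halvorsen, Osei, Greco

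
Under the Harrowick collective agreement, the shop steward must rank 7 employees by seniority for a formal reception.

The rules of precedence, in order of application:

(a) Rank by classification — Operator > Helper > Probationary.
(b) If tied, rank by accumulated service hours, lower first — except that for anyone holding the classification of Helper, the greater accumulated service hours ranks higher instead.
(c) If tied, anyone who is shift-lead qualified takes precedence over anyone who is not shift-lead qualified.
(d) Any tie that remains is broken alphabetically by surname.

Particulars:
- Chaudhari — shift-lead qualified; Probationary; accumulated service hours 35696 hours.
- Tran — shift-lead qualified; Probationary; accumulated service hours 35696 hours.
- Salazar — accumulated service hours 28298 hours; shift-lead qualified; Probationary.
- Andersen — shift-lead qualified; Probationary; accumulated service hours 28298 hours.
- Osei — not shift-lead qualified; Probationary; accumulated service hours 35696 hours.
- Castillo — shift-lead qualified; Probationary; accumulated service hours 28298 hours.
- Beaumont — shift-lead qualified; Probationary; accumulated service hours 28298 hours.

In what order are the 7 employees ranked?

By classification: Andersen, Beaumont, Castillo, Salazar, Chaudhari, Tran and Osei (Probationary).
Among Andersen, Beaumont, Castillo, Salazar, Chaudhari, Tran and Osei, by accumulated service hours (lower first): Andersen, Beaumont, Castillo and Salazar (28298 hours) before Chaudhari, Tran and Osei (35696 hours).
Andersen, Beaumont, Castillo and Salazar are each shift-lead qualified, so the next rule applies.
Among Andersen, Beaumont, Castillo and Salazar, alphabetically by surname: Andersen before Beaumont before Castillo before Salazar.
Among Chaudhari, Tran and Osei, shift-lead qualified before not shift-lead qualified: Chaudhari and Tran (shift-lead qualified) before Osei (not shift-lead qualified).
Among Chaudhari and Tran, alphabetically by surname: Chaudhari before Tran.
Full order: Andersen, Beaumont, Castillo, Salazar, Chaudhari, Tran, Osei.

Andersen, Beaumont, Castillo, Salazar, Chaudhari, Tran, Osei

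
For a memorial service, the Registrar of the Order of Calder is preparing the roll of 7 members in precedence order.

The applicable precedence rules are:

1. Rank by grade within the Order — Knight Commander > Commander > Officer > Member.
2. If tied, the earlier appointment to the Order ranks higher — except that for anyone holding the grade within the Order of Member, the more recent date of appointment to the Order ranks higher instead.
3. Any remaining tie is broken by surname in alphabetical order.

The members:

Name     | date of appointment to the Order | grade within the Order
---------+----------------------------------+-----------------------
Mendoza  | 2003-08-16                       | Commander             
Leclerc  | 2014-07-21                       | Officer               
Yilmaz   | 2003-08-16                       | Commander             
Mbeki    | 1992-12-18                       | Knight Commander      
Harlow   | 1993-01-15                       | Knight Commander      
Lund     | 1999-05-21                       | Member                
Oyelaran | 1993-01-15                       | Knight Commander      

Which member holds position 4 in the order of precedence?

By grade within the Order: Mbeki, Harlow and Oyelaran (Knight Commander); then Mendoza and Yilmaz (Commander); then Leclerc (Officer); then Lund (Member).
Among Mbeki, Harlow and Oyelaran, by date of appointment to the Order (earlier first): Mbeki (1992-12-18) before Harlow and Oyelaran (1993-01-15).
Among Harlow and Oyelaran, alphabetically by surname: Harlow before Oyelaran.
Mendoza and Yilmaz both have date of appointment to the Order 2003-08-16, so the next rule applies.
Among Mendoza and Yilmaz, alphabetically by surname: Mendoza before Yilmaz.
Order: Mbeki, Harlow, Oyelaran, Mendoza, Yilmaz, Leclerc, Lund.

Mendoza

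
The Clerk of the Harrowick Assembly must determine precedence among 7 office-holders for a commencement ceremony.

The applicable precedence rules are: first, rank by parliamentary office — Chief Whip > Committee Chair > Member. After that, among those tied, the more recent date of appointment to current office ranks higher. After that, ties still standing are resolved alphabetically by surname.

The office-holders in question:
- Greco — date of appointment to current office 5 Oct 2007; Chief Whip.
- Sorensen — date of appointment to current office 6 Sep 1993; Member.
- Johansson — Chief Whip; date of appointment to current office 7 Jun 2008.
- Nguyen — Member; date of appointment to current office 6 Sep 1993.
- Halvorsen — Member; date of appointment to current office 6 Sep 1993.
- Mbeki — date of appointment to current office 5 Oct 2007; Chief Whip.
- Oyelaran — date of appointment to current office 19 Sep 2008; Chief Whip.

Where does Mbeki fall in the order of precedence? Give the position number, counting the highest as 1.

4

By parliamentary office: Oyelaran, Johansson, Greco and Mbeki (Chief Whip); then Halvorsen, Nguyen and Sorensen (Member).
Among Oyelaran, Johansson, Greco and Mbeki, by date of appointment to current office (later first): Oyelaran (19 Sep 2008) before Johansson (7 Jun 2008) before Greco and Mbeki (5 Oct 2007).
Among Greco and Mbeki, alphabetically by surname: Greco before Mbeki.
Halvorsen, Nguyen and Sorensen all have date of appointment to current office 6 Sep 1993, so the next rule applies.
Among Halvorsen, Nguyen and Sorensen, alphabetically by surname: Halvorsen before Nguyen before Sorensen.
Order: Oyelaran, Johansson, Greco, Mbeki, Halvorsen, Nguyen, Sorensen. So position 4.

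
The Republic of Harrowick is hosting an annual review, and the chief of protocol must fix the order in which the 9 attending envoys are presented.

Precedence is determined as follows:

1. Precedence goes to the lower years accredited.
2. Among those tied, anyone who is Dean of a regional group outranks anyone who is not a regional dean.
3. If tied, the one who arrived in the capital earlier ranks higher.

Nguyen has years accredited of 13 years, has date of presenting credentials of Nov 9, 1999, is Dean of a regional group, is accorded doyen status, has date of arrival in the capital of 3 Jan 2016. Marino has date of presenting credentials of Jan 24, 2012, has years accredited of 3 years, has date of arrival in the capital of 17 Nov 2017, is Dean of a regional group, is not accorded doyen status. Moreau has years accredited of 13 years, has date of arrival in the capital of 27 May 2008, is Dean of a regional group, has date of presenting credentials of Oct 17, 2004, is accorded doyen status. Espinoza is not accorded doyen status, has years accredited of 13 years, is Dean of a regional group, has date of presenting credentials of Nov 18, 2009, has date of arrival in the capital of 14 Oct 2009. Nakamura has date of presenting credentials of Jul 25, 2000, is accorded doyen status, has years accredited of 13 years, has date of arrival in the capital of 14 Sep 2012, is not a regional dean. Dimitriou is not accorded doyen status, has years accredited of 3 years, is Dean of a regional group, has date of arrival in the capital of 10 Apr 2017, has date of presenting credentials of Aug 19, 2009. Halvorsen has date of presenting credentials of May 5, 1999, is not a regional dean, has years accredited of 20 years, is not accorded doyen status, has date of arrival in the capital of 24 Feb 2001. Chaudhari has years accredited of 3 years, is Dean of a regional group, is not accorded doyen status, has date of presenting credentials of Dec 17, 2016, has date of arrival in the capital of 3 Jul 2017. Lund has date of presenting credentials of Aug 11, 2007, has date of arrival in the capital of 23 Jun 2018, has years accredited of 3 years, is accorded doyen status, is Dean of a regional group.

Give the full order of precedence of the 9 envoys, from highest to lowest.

Dimitriou, Chaudhari, Marino, Lund, Moreau, Espinoza, Nguyen, Nakamura, Halvorsen

By years accredited (lower first): Dimitriou, Chaudhari, Marino and Lund (each 3 years); then Moreau, Espinoza, Nguyen and Nakamura (each 13 years); then Halvorsen (20 years).
Dimitriou, Chaudhari, Marino and Lund are each Dean of a regional group, so the next rule applies.
Among Dimitriou, Chaudhari, Marino and Lund, by date of arrival in the capital (earlier first): Dimitriou (10 Apr 2017) before Chaudhari (3 Jul 2017) before Marino (17 Nov 2017) before Lund (23 Jun 2018).
Among Moreau, Espinoza, Nguyen and Nakamura, Dean of a regional group before not a regional dean: Moreau, Espinoza and Nguyen (Dean of a regional group) before Nakamura (not a regional dean).
Among Moreau, Espinoza and Nguyen, by date of arrival in the capital (earlier first): Moreau (27 May 2008) before Espinoza (14 Oct 2009) before Nguyen (3 Jan 2016).
Full order: Dimitriou, Chaudhari, Marino, Lund, Moreau, Espinoza, Nguyen, Nakamura, Halvorsen.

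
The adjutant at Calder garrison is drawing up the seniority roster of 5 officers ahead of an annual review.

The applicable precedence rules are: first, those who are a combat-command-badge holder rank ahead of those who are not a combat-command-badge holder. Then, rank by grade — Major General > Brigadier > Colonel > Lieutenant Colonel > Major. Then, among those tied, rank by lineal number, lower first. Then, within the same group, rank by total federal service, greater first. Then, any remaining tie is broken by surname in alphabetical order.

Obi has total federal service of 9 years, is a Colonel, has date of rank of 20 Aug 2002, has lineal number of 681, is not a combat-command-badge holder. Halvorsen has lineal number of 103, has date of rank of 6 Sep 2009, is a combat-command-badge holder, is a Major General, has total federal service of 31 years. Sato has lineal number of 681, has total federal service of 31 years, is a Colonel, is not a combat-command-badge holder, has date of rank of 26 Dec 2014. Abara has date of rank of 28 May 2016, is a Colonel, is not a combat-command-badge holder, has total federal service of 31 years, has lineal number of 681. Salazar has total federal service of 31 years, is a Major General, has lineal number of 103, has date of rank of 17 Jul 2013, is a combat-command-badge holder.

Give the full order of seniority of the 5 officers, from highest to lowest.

By the first rule: Halvorsen and Salazar (both a combat-command-badge holder); then Abara, Sato and Obi (each not a combat-command-badge holder).
Halvorsen and Salazar are each Major General, so the next rule applies.
Halvorsen and Salazar both have lineal number 103, so the next rule applies.
Halvorsen and Salazar both have total federal service 31 years, so the next rule applies.
Among Halvorsen and Salazar, alphabetically by surname: Halvorsen before Salazar.
Abara, Sato and Obi are each Colonel, so the next rule applies.
Abara, Sato and Obi all have lineal number 681, so the next rule applies.
Among Abara, Sato and Obi, by total federal service (higher first): Abara and Sato (31 years) before Obi (9 years).
Among Abara and Sato, alphabetically by surname: Abara before Sato.
Full order: Halvorsen, Salazar, Abara, Sato, Obi.

Halvorsen, Salazar, Abara, Sato, Obi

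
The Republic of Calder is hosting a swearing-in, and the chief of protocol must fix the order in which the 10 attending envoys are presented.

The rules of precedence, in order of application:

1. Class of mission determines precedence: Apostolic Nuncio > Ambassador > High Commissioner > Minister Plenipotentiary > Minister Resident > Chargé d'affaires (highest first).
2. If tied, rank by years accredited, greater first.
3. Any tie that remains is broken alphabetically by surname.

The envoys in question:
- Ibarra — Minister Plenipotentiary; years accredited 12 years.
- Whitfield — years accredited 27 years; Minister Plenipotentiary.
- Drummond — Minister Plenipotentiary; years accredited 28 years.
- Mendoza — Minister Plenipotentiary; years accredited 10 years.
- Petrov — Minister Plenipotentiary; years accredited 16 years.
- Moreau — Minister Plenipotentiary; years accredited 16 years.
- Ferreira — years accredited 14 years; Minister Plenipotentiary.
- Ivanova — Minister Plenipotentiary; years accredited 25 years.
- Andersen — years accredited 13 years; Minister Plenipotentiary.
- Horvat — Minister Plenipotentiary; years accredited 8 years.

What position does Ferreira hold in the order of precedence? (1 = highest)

By class of mission: Drummond, Whitfield, Ivanova, Moreau, Petrov, Ferreira, Andersen, Ibarra, Mendoza and Horvat (Minister Plenipotentiary).
Among Drummond, Whitfield, Ivanova, Moreau, Petrov, Ferreira, Andersen, Ibarra, Mendoza and Horvat, by years accredited (higher first): Drummond (28 years) before Whitfield (27 years) before Ivanova (25 years) before Moreau and Petrov (16 years) before Ferreira (14 years) before Andersen (13 years) before Ibarra (12 years) before Mendoza (10 years) before Horvat (8 years).
Among Moreau and Petrov, alphabetically by surname: Moreau before Petrov.
Order: Drummond, Whitfield, Ivanova, Moreau, Petrov, Ferreira, Andersen, Ibarra, Mendoza, Horvat. So position 6.

6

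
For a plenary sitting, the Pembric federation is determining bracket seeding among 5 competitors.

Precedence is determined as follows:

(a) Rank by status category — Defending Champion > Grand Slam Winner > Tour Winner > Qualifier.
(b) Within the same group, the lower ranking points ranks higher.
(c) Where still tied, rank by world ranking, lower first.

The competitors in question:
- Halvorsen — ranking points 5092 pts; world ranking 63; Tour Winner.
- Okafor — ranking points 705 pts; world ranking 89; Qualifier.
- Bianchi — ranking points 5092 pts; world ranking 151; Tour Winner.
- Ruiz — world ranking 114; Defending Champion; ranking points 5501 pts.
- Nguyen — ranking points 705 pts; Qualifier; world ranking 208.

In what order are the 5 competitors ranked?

By status category: Ruiz (Defending Champion); then Halvorsen and Bianchi (Tour Winner); then Okafor and Nguyen (Qualifier).
Halvorsen and Bianchi both have ranking points 5092 pts, so the next rule applies.
Among Halvorsen and Bianchi, by world ranking (lower first): Halvorsen (63) before Bianchi (151).
Okafor and Nguyen both have ranking points 705 pts, so the next rule applies.
Among Okafor and Nguyen, by world ranking (lower first): Okafor (89) before Nguyen (208).
Full order: Ruiz, Halvorsen, Bianchi, Okafor, Nguyen.

Ruiz, Halvorsen, Bianchi, Okafor, Nguyen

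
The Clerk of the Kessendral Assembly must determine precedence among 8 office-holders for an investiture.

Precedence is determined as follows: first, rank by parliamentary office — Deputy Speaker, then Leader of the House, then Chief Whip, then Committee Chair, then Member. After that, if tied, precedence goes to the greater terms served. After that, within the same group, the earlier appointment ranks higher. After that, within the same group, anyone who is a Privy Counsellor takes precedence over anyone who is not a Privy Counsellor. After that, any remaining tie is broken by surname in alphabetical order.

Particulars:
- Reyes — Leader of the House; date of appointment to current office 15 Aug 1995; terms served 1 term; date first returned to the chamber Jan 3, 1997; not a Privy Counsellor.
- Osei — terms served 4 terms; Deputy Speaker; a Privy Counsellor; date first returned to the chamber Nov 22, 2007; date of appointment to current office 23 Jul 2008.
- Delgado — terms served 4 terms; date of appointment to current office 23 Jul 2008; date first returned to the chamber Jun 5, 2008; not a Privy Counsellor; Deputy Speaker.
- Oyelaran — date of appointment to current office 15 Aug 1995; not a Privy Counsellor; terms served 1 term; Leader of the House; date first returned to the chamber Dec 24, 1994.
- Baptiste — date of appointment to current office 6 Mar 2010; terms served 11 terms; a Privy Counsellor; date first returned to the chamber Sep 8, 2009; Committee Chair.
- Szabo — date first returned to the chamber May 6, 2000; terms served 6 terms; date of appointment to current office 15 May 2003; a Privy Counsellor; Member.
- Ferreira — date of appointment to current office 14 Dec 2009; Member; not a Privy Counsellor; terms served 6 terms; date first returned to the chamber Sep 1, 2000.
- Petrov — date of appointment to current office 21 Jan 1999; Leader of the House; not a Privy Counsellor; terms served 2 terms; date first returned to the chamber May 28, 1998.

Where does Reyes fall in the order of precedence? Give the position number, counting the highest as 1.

By parliamentary office: Osei and Delgado (Deputy Speaker); then Petrov, Oyelaran and Reyes (Leader of the House); then Baptiste (Committee Chair); then Szabo and Ferreira (Member).
Osei and Delgado both have terms served 4 terms, so the next rule applies.
Osei and Delgado both have date of appointment to current office 23 Jul 2008, so the next rule applies.
Among Osei and Delgado, a Privy Counsellor before not a Privy Counsellor: Osei (a Privy Counsellor) before Delgado (not a Privy Counsellor).
Among Petrov, Oyelaran and Reyes, by terms served (higher first): Petrov (2 terms) before Oyelaran and Reyes (1 term).
Oyelaran and Reyes both have date of appointment to current office 15 Aug 1995, so the next rule applies.
Oyelaran and Reyes are each not a Privy Counsellor, so the next rule applies.
Among Oyelaran and Reyes, alphabetically by surname: Oyelaran before Reyes.
Szabo and Ferreira both have terms served 6 terms, so the next rule applies.
Among Szabo and Ferreira, by date of appointment to current office (earlier first): Szabo (15 May 2003) before Ferreira (14 Dec 2009).
Order: Osei, Delgado, Petrov, Oyelaran, Reyes, Baptiste, Szabo, Ferreira. So position 5.

5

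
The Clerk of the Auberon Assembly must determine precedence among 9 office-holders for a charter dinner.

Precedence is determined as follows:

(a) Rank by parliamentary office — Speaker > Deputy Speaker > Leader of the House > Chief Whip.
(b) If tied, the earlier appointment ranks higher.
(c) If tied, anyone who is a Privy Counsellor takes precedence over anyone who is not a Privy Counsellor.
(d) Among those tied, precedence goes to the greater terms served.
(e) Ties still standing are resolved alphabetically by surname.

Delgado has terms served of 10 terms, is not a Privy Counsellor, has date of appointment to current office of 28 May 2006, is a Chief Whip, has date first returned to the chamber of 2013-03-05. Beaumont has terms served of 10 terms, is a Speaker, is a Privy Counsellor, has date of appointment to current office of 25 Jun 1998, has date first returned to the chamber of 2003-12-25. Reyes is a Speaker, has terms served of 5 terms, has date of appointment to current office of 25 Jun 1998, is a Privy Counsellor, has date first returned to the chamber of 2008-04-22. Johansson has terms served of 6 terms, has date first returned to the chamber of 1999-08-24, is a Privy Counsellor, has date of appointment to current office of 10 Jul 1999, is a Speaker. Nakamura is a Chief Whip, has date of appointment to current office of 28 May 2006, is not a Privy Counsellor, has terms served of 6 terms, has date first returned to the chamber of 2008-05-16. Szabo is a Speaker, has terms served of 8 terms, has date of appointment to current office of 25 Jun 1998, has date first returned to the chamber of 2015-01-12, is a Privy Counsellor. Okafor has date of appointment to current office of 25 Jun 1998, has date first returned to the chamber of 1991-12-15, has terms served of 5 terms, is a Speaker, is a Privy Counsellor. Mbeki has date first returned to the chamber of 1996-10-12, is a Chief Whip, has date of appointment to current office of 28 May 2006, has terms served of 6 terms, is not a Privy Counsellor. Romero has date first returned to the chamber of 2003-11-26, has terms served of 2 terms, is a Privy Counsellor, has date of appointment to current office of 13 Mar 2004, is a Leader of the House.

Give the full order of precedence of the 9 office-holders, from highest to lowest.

Beaumont, Szabo, Okafor, Reyes, Johansson, Romero, Delgado, Mbeki, Nakamura

By parliamentary office: Beaumont, Szabo, Okafor, Reyes and Johansson (Speaker); then Romero (Leader of the House); then Delgado, Mbeki and Nakamura (Chief Whip).
Among Beaumont, Szabo, Okafor, Reyes and Johansson, by date of appointment to current office (earlier first): Beaumont, Szabo, Okafor and Reyes (25 Jun 1998) before Johansson (10 Jul 1999).
Beaumont, Szabo, Okafor and Reyes are each a Privy Counsellor, so the next rule applies.
Among Beaumont, Szabo, Okafor and Reyes, by terms served (higher first): Beaumont (10 terms) before Szabo (8 terms) before Okafor and Reyes (5 terms).
Among Okafor and Reyes, alphabetically by surname: Okafor before Reyes.
Delgado, Mbeki and Nakamura all have date of appointment to current office 28 May 2006, so the next rule applies.
Delgado, Mbeki and Nakamura are each not a Privy Counsellor, so the next rule applies.
Among Delgado, Mbeki and Nakamura, by terms served (higher first): Delgado (10 terms) before Mbeki and Nakamura (6 terms).
Among Mbeki and Nakamura, alphabetically by surname: Mbeki before Nakamura.
Full order: Beaumont, Szabo, Okafor, Reyes, Johansson, Romero, Delgado, Mbeki, Nakamura.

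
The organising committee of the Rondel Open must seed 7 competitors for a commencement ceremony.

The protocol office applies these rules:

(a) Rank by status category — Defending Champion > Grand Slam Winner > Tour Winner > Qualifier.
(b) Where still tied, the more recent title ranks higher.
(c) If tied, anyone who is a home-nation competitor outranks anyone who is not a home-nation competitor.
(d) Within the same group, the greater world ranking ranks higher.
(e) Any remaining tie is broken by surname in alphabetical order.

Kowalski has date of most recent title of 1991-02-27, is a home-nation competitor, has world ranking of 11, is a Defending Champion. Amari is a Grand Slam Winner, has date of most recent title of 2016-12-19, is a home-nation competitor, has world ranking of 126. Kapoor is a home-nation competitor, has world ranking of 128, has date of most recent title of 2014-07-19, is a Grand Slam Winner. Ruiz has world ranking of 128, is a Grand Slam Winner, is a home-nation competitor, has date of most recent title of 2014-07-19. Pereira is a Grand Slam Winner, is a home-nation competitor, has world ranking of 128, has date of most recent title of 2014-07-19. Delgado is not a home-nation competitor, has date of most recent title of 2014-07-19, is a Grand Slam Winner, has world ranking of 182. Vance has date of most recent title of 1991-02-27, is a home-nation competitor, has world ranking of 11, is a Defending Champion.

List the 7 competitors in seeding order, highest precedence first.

By status category: Kowalski and Vance (Defending Champion); then Amari, Kapoor, Pereira, Ruiz and Delgado (Grand Slam Winner).
Kowalski and Vance both have date of most recent title 1991-02-27, so the next rule applies.
Kowalski and Vance are each a home-nation competitor, so the next rule applies.
Kowalski and Vance both have world ranking 11, so the next rule applies.
Among Kowalski and Vance, alphabetically by surname: Kowalski before Vance.
Among Amari, Kapoor, Pereira, Ruiz and Delgado, by date of most recent title (later first): Amari (2016-12-19) before Kapoor, Pereira, Ruiz and Delgado (2014-07-19).
Among Kapoor, Pereira, Ruiz and Delgado, a home-nation competitor before not a home-nation competitor: Kapoor, Pereira and Ruiz (a home-nation competitor) before Delgado (not a home-nation competitor).
Kapoor, Pereira and Ruiz all have world ranking 128, so the next rule applies.
Among Kapoor, Pereira and Ruiz, alphabetically by surname: Kapoor before Pereira before Ruiz.
Full order: Kowalski, Vance, Amari, Kapoor, Pereira, Ruiz, Delgado.

Kowalski, Vance, Amari, Kapoor, Pereira, Ruiz, Delgado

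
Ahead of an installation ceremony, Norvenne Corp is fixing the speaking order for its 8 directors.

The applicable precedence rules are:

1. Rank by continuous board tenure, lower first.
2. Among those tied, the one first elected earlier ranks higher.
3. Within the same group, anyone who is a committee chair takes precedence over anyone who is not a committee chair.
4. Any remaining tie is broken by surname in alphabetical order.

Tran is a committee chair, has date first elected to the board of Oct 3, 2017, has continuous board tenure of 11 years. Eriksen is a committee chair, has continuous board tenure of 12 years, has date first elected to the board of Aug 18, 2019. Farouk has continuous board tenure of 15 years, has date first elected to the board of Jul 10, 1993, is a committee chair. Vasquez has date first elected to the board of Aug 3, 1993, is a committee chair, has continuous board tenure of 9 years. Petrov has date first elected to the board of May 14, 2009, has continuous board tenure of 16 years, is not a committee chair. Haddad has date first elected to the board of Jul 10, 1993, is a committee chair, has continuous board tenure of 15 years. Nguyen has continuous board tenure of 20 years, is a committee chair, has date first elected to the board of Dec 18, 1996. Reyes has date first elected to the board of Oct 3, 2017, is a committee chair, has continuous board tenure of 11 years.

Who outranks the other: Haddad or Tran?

By continuous board tenure (lower first): Vasquez (9 years); then Reyes and Tran (both 11 years); then Eriksen (12 years); then Farouk and Haddad (both 15 years); then Petrov (16 years); then Nguyen (20 years).
Reyes and Tran both have date first elected to the board Oct 3, 2017, so the next rule applies.
Reyes and Tran are each a committee chair, so the next rule applies.
Among Reyes and Tran, alphabetically by surname: Reyes before Tran.
Farouk and Haddad both have date first elected to the board Jul 10, 1993, so the next rule applies.
Farouk and Haddad are each a committee chair, so the next rule applies.
Among Farouk and Haddad, alphabetically by surname: Farouk before Haddad.
So Tran takes precedence.

Tran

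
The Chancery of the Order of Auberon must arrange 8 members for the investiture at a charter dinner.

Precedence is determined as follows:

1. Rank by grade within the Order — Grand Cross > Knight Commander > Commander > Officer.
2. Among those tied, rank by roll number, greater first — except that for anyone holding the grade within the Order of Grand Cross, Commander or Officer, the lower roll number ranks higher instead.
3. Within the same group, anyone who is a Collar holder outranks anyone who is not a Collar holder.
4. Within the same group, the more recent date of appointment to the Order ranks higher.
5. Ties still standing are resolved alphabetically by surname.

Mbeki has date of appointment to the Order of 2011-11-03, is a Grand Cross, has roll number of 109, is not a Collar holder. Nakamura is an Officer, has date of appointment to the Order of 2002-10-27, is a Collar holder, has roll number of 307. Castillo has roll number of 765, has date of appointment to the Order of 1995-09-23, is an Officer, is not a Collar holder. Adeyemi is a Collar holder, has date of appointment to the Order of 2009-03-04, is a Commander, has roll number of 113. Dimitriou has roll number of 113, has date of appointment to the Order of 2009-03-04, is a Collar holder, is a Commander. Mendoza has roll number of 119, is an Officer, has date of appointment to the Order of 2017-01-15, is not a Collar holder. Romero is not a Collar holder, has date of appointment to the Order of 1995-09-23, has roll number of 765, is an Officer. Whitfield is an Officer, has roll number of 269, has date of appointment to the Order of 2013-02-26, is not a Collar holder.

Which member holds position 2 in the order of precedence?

Adeyemi

By grade within the Order: Mbeki (Grand Cross); then Adeyemi and Dimitriou (Commander); then Mendoza, Whitfield, Nakamura, Castillo and Romero (Officer).
Adeyemi and Dimitriou both have roll number 113, so the next rule applies.
Adeyemi and Dimitriou are each a Collar holder, so the next rule applies.
Adeyemi and Dimitriou both have date of appointment to the Order 2009-03-04, so the next rule applies.
Among Adeyemi and Dimitriou, alphabetically by surname: Adeyemi before Dimitriou.
Among Mendoza, Whitfield, Nakamura, Castillo and Romero, by roll number (lower first) (reversed rule for this group): Mendoza (119) before Whitfield (269) before Nakamura (307) before Castillo and Romero (765).
Castillo and Romero are each not a Collar holder, so the next rule applies.
Castillo and Romero both have date of appointment to the Order 1995-09-23, so the next rule applies.
Among Castillo and Romero, alphabetically by surname: Castillo before Romero.
Order: Mbeki, Adeyemi, Dimitriou, Mendoza, Whitfield, Nakamura, Castillo, Romero.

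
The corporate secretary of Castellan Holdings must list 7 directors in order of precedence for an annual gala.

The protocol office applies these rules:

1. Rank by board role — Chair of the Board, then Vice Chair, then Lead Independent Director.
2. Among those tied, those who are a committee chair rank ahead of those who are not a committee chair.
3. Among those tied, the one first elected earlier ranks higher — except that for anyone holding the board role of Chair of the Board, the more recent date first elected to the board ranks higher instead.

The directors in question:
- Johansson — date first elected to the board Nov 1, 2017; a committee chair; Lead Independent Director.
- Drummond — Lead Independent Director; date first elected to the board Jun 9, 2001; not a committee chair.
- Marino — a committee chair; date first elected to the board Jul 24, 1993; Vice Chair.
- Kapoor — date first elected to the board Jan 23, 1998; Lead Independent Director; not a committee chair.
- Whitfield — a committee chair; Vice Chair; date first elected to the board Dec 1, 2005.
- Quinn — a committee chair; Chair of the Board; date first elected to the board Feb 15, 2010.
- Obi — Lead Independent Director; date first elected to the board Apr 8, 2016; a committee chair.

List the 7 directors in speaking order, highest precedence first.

Quinn, Marino, Whitfield, Obi, Johansson, Kapoor, Drummond

By board role: Quinn (Chair of the Board); then Marino and Whitfield (Vice Chair); then Obi, Johansson, Kapoor and Drummond (Lead Independent Director).
Marino and Whitfield are each a committee chair, so the next rule applies.
Among Marino and Whitfield, by date first elected to the board (earlier first): Marino (Jul 24, 1993) before Whitfield (Dec 1, 2005).
Among Obi, Johansson, Kapoor and Drummond, a committee chair before not a committee chair: Obi and Johansson (a committee chair) before Kapoor and Drummond (not a committee chair).
Among Obi and Johansson, by date first elected to the board (earlier first): Obi (Apr 8, 2016) before Johansson (Nov 1, 2017).
Among Kapoor and Drummond, by date first elected to the board (earlier first): Kapoor (Jan 23, 1998) before Drummond (Jun 9, 2001).
Full order: Quinn, Marino, Whitfield, Obi, Johansson, Kapoor, Drummond.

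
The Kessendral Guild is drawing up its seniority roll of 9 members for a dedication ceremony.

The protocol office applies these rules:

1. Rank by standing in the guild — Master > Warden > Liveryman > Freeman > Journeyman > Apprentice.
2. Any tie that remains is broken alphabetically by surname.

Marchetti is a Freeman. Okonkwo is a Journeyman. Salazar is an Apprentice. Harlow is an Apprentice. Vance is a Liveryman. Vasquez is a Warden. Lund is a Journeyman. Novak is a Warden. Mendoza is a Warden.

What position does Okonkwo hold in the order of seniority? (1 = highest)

7

By standing in the guild: Mendoza, Novak and Vasquez (Warden); then Vance (Liveryman); then Marchetti (Freeman); then Lund and Okonkwo (Journeyman); then Harlow and Salazar (Apprentice).
Among Mendoza, Novak and Vasquez, alphabetically by surname: Mendoza before Novak before Vasquez.
Among Lund and Okonkwo, alphabetically by surname: Lund before Okonkwo.
Among Harlow and Salazar, alphabetically by surname: Harlow before Salazar.
Order: Mendoza, Novak, Vasquez, Vance, Marchetti, Lund, Okonkwo, Harlow, Salazar. So position 7.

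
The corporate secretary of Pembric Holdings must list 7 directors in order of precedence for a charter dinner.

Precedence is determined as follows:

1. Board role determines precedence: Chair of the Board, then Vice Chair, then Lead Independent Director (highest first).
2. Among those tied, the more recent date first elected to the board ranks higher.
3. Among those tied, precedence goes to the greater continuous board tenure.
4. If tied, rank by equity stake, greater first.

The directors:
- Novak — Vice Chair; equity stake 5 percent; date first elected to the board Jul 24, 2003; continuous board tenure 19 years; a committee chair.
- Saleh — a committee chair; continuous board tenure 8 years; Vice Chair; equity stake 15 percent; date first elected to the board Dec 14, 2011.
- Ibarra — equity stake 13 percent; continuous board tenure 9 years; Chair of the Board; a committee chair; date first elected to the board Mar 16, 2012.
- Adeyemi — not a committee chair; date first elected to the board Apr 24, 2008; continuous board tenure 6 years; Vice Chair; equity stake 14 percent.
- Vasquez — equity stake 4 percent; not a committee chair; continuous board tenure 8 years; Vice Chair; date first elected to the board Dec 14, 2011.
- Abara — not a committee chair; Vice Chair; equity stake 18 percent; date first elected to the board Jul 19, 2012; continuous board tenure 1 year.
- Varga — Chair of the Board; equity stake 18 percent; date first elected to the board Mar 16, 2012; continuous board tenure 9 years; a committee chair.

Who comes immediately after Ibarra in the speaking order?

By board role: Varga and Ibarra (Chair of the Board); then Abara, Saleh, Vasquez, Adeyemi and Novak (Vice Chair).
Varga and Ibarra both have date first elected to the board Mar 16, 2012, so the next rule applies.
Varga and Ibarra both have continuous board tenure 9 years, so the next rule applies.
Among Varga and Ibarra, by equity stake (higher first): Varga (18 percent) before Ibarra (13 percent).
Among Abara, Saleh, Vasquez, Adeyemi and Novak, by date first elected to the board (later first): Abara (Jul 19, 2012) before Saleh and Vasquez (Dec 14, 2011) before Adeyemi (Apr 24, 2008) before Novak (Jul 24, 2003).
Saleh and Vasquez both have continuous board tenure 8 years, so the next rule applies.
Among Saleh and Vasquez, by equity stake (higher first): Saleh (15 percent) before Vasquez (4 percent).
Order: Varga, Ibarra, Abara, Saleh, Vasquez, Adeyemi, Novak.

Abara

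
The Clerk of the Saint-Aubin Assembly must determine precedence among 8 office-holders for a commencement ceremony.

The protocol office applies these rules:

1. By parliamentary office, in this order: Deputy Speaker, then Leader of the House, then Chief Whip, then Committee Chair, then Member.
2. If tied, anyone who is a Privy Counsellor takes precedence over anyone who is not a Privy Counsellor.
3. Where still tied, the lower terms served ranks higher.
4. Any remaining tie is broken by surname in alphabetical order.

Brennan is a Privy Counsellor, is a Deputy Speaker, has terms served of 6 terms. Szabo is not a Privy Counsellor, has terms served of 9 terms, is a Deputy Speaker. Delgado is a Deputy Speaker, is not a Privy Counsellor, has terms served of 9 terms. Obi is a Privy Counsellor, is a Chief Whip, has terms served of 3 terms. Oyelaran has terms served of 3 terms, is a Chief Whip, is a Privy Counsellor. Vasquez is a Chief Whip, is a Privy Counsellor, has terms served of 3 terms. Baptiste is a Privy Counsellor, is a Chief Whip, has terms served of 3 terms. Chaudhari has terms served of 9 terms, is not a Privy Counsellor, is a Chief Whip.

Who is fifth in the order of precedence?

Obi

By parliamentary office: Brennan, Delgado and Szabo (Deputy Speaker); then Baptiste, Obi, Oyelaran, Vasquez and Chaudhari (Chief Whip).
Among Brennan, Delgado and Szabo, a Privy Counsellor before not a Privy Counsellor: Brennan (a Privy Counsellor) before Delgado and Szabo (not a Privy Counsellor).
Delgado and Szabo both have terms served 9 terms, so the next rule applies.
Among Delgado and Szabo, alphabetically by surname: Delgado before Szabo.
Among Baptiste, Obi, Oyelaran, Vasquez and Chaudhari, a Privy Counsellor before not a Privy Counsellor: Baptiste, Obi, Oyelaran and Vasquez (a Privy Counsellor) before Chaudhari (not a Privy Counsellor).
Baptiste, Obi, Oyelaran and Vasquez all have terms served 3 terms, so the next rule applies.
Among Baptiste, Obi, Oyelaran and Vasquez, alphabetically by surname: Baptiste before Obi before Oyelaran before Vasquez.
Order: Brennan, Delgado, Szabo, Baptiste, Obi, Oyelaran, Vasquez, Chaudhari.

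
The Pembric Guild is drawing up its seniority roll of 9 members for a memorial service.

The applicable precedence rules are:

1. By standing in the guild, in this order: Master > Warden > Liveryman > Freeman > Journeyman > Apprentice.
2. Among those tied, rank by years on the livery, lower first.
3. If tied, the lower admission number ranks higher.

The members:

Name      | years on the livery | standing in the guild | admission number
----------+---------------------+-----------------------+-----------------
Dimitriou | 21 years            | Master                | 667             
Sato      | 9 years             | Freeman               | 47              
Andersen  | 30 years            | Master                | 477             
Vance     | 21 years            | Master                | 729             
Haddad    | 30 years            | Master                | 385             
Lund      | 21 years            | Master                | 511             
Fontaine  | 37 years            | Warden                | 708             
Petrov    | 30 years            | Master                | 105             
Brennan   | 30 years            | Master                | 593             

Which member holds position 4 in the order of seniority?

Petrov

By standing in the guild: Lund, Dimitriou, Vance, Petrov, Haddad, Andersen and Brennan (Master); then Fontaine (Warden); then Sato (Freeman).
Among Lund, Dimitriou, Vance, Petrov, Haddad, Andersen and Brennan, by years on the livery (lower first): Lund, Dimitriou and Vance (21 years) before Petrov, Haddad, Andersen and Brennan (30 years).
Among Lund, Dimitriou and Vance, by admission number (lower first): Lund (511) before Dimitriou (667) before Vance (729).
Among Petrov, Haddad, Andersen and Brennan, by admission number (lower first): Petrov (105) before Haddad (385) before Andersen (477) before Brennan (593).
Order: Lund, Dimitriou, Vance, Petrov, Haddad, Andersen, Brennan, Fontaine, Sato.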